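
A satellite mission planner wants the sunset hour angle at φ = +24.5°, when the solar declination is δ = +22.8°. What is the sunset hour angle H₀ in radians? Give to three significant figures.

cos H₀ = −tan φ · tan δ = −tan(+24.5°) × tan(+22.800°) = -0.1916, so H₀ = 1.7636 rad = 101.04°.

H₀ = 1.76 rad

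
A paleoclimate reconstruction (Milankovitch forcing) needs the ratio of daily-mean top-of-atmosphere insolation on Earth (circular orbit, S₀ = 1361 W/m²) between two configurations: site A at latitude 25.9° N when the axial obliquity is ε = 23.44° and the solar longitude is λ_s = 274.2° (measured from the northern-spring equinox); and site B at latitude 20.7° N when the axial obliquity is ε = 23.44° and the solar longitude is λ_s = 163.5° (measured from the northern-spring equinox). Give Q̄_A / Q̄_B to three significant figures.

Q̄_A / Q̄_B ≈ 0.576

— Configuration A (φ=+25.9°):
Solar declination: sin δ = sin ε · sin λ_s = sin 23.44° × sin 274.2° = -0.39672, so δ = -23.373°.
cos H₀ = −tan(+25.9°) tan(-23.373°) = 0.2099, H₀ = 1.3594 rad.
Bracket: H₀ sin φ sin δ + cos φ cos δ sin H₀ = 1.3594×0.43680×-0.39672 + 0.89956×0.91794×0.97773 = -0.235567 + 0.807353 = 0.571786.
Q̄ = (S₀/π) × [bracket] = (1361/π) × 0.571786 = 247.71 W/m².
— Configuration B (φ=+20.7°):
Solar declination: sin δ = sin ε · sin λ_s = sin 23.44° × sin 163.5° = 0.11298, so δ = +6.487°.
cos H₀ = −tan(+20.7°) tan(+6.487°) = -0.0430, H₀ = 1.6138 rad.
Bracket: H₀ sin φ sin δ + cos φ cos δ sin H₀ = 1.6138×0.35347×0.11298 + 0.93544×0.99360×0.99908 = 0.064447 + 0.928598 = 0.993045.
Q̄ = (S₀/π) × [bracket] = (1361/π) × 0.993045 = 430.21 W/m².
Ratio Q̄_A / Q̄_B = 247.71 / 430.21 = 0.5758.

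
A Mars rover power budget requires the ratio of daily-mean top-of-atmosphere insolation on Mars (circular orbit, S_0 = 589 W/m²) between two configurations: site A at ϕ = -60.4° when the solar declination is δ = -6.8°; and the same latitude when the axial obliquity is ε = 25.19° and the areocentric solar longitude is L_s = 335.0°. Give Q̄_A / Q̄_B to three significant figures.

Q̄_A / Q̄_B ≈ 0.876

— Configuration A (ϕ=-60.4°):
cos h₀ = −tan(-60.4°) tan(-6.800°) = -0.2099, h₀ = 1.7823 rad.
Bracket: h₀ sin ϕ sin δ + cos ϕ cos δ sin h₀ = 1.7823×-0.86949×-0.11840 + 0.49394×0.99297×0.97772 = 0.183484 + 0.479540 = 0.663024.
Q̄ = (S_0/π) × [bracket] = (589/π) × 0.663024 = 124.31 W/m².
— Configuration B (ϕ=-60.4°):
sin δ = sin 25.19° × sin 335.0° = -0.17988, so δ = -10.362°.
cos h₀ = −tan(-60.4°) tan(-10.362°) = -0.3219, h₀ = 1.8985 rad.
Bracket: h₀ sin ϕ sin δ + cos ϕ cos δ sin h₀ = 1.8985×-0.86949×-0.17988 + 0.49394×0.98369×0.94678 = 0.296933 + 0.460025 = 0.756958.
Q̄ = (S_0/π) × [bracket] = (589/π) × 0.756958 = 141.92 W/m².
Ratio Q̄_A / Q̄_B = 124.31 / 141.92 = 0.8759.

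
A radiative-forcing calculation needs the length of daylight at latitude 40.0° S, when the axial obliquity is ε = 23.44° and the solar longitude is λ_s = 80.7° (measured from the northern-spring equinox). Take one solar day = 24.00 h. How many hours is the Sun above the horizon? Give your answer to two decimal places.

Solar declination: sin δ = sin ε · sin λ_s = sin 23.44° × sin 80.7° = 0.39256, so δ = +23.114°.
cos H₀ = −tan φ · tan δ = −tan(-40.0°) × tan(+23.114°) = 0.3581, so H₀ = 1.2045 rad = 69.01°.
Daylight = 2H₀/(2π) × 24.00 h = (1.2045/π) × 24.00 = 9.20 h.

9.20 h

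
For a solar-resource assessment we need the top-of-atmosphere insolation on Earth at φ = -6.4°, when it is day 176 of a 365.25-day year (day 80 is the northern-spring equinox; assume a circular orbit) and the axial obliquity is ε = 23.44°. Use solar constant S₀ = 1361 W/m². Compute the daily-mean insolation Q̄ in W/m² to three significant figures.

Solar longitude: λ_s = 360° × (176 − 80)/365.25 = 94.620°.
sin δ = sin 23.44° × sin 94.620° = 0.39650, so δ = +23.359°.
cos H₀ = −tan(-6.4°) tan(+23.359°) = 0.0484, H₀ = 1.5223 rad.
Bracket: H₀ sin φ sin δ + cos φ cos δ sin H₀ = 1.5223×-0.11147×0.39650 + 0.99377×0.91804×0.99883 = -0.067282 + 0.911253 = 0.843971.
Q̄ = (S₀/π) × [bracket] = (1361/π) × 0.843971 = 365.6 W/m².

Q̄ ≈ 366 W/m²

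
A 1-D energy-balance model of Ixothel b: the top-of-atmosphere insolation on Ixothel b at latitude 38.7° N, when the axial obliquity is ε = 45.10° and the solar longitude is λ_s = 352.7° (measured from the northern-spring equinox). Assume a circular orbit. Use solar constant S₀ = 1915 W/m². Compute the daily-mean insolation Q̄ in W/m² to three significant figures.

Solar declination: sin δ = sin ε · sin λ_s = sin 45.10° × sin 352.7° = -0.09000, so δ = -5.164°.
cos H₀ = −tan(+38.7°) tan(-5.164°) = 0.0724, H₀ = 1.4983 rad.
Bracket: H₀ sin φ sin δ + cos φ cos δ sin H₀ = 1.4983×0.62524×-0.09000 + 0.78043×0.99594×0.99738 = -0.084312 + 0.775225 = 0.690913.
Q̄ = (S₀/π) × [bracket] = (1915/π) × 0.690913 = 421.2 W/m².

Q̄ ≈ 421 W/m²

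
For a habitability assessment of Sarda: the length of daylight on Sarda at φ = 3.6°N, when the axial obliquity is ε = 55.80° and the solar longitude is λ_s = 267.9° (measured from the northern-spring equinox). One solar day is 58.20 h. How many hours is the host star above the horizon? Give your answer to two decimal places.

27.39 h

Solar declination: sin δ = sin ε · sin λ_s = sin 55.80° × sin 267.9° = -0.82653, so δ = -55.743°.
cos H₀ = −tan φ · tan δ = −tan(+3.6°) × tan(-55.743°) = 0.0924, so H₀ = 1.4783 rad = 84.70°.
Daylight = 2H₀/(2π) × 58.20 h = (1.4783/π) × 58.20 = 27.39 h.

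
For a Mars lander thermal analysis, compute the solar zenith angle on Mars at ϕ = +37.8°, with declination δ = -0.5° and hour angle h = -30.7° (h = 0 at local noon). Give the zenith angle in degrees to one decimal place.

cos θ_z = sin ϕ sin δ + cos ϕ cos δ cos h = -0.005349 + 0.679391 = 0.674042.
θ_z = arccos(0.674042) = 47.6°.

θ_z = 47.6°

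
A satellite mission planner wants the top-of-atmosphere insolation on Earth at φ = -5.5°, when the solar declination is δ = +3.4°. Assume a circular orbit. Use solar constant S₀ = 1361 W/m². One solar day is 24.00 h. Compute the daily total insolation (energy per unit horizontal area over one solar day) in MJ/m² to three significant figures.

36.9 MJ/m²

cos H₀ = −tan(-5.5°) tan(+3.400°) = 0.0057, H₀ = 1.5651 rad.
Bracket: H₀ sin φ sin δ + cos φ cos δ sin H₀ = 1.5651×-0.09585×0.05931 + 0.99540×0.99824×0.99998 = -0.008897 + 0.993628 = 0.984731.
Q̄ = (S₀/π) × [bracket] = (1361/π) × 0.984731 = 426.60 W/m².
Daily total = Q̄ × 24.00 h × 3600 s/h = 426.60 × 24.00 × 3600 / 10⁶ = 36.86 MJ/m².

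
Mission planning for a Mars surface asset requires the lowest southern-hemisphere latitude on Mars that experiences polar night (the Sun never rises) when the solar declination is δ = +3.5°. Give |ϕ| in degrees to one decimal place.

|ϕ| = 86.5°

Polar night requires cos h₀ = −tan ϕ tan δ ≥ 1, i.e. tan ϕ tan δ ≤ −1.
The boundary is |tan ϕ| · |tan δ| = 1, so |ϕ| = 90° − |δ| = 90° − 3.5° = 86.5° in the southern hemisphere.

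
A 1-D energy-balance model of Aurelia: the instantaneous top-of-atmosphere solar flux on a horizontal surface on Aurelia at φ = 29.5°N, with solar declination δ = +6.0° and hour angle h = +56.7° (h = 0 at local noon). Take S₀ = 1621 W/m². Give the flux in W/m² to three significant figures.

854 W/m²

cos θ_z = sin φ sin δ + cos φ cos δ cos h = 0.051472 + 0.475227 = 0.526699.
Flux = S₀ · cos θ_z = 1621 × 0.526699 = 853.8 W/m².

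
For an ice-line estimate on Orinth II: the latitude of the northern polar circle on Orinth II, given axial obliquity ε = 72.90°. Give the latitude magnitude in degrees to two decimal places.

17.10°

The polar circle is the lowest latitude that experiences at least one full rotation of continuous daylight at the northern-summer solstice; it lies at |ϕ| = 90° − ε = 90° − 72.90° = 17.10°.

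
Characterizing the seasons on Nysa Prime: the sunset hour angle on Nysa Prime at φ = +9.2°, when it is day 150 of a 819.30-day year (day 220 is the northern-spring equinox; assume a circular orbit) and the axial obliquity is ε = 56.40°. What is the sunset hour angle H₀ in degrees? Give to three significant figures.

Solar longitude: λ_s = 360° × (150 − 220)/819.30 = -30.758°, i.e. -30.758° + 360° = 329.242°.
sin δ = sin 56.40° × sin 329.242° = -0.42597, so δ = -25.212°.
cos H₀ = −tan φ · tan δ = −tan(+9.2°) × tan(-25.212°) = 0.0763, so H₀ = 1.4945 rad = 85.63°.

H₀ = 85.6°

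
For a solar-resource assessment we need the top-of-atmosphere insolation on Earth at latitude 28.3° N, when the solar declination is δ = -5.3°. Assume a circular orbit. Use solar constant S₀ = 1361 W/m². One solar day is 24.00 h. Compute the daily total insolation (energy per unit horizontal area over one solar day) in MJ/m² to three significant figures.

30.3 MJ/m²

cos H₀ = −tan(+28.3°) tan(-5.300°) = 0.0499, H₀ = 1.5208 rad.
Bracket: H₀ sin φ sin δ + cos φ cos δ sin H₀ = 1.5208×0.47409×-0.09237 + 0.88048×0.99572×0.99875 = -0.066598 + 0.875616 = 0.809018.
Q̄ = (S₀/π) × [bracket] = (1361/π) × 0.809018 = 350.48 W/m².
Daily total = Q̄ × 24.00 h × 3600 s/h = 350.48 × 24.00 × 3600 / 10⁶ = 30.28 MJ/m².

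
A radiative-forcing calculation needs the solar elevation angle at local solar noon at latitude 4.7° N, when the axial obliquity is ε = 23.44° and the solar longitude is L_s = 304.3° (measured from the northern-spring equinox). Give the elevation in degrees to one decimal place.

Solar declination: sin δ = sin ε · sin L_s = sin 23.44° × sin 304.3° = -0.32861, so δ = -19.185°.
At local noon the hour angle is zero, so the zenith angle equals |ϕ − δ| = |+4.7° − (-19.185°)| = 23.885°.
Elevation = 90° − 23.885° = 66.1°.

66.1°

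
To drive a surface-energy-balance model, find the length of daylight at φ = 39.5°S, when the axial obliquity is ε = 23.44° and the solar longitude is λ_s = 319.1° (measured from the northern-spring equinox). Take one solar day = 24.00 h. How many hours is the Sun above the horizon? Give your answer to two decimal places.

Solar declination: sin δ = sin ε · sin λ_s = sin 23.44° × sin 319.1° = -0.26045, so δ = -15.097°.
cos H₀ = −tan φ · tan δ = −tan(-39.5°) × tan(-15.097°) = -0.2224, so H₀ = 1.7950 rad = 102.85°.
Daylight = 2H₀/(2π) × 24.00 h = (1.7950/π) × 24.00 = 13.71 h.

13.71 h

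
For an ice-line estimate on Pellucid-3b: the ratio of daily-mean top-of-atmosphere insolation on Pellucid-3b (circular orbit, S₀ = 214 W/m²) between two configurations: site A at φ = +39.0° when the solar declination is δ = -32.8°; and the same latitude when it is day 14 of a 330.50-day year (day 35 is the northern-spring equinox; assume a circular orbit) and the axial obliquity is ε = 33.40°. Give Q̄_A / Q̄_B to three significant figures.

Q̄_A / Q̄_B ≈ 0.373

— Configuration A (φ=+39.0°):
cos H₀ = −tan(+39.0°) tan(-32.800°) = 0.5219, H₀ = 1.0218 rad.
Bracket: H₀ sin φ sin δ + cos φ cos δ sin H₀ = 1.0218×0.62932×-0.54171 + 0.77715×0.84057×0.85302 = -0.348341 + 0.557234 = 0.208893.
Q̄ = (S₀/π) × [bracket] = (214/π) × 0.208893 = 14.229 W/m².
— Configuration B (φ=+39.0°):
Solar longitude: λ_s = 360° × (14 − 35)/330.50 = -22.874°, i.e. -22.874° + 360° = 337.126°.
sin δ = sin 33.40° × sin 337.126° = -0.21398, so δ = -12.356°.
cos H₀ = −tan(+39.0°) tan(-12.356°) = 0.1774, H₀ = 1.3925 rad.
Bracket: H₀ sin φ sin δ + cos φ cos δ sin H₀ = 1.3925×0.62932×-0.21398 + 0.77715×0.97684×0.98414 = -0.187517 + 0.747111 = 0.559594.
Q̄ = (S₀/π) × [bracket] = (214/π) × 0.559594 = 38.119 W/m².
Ratio Q̄_A / Q̄_B = 14.229 / 38.119 = 0.3733.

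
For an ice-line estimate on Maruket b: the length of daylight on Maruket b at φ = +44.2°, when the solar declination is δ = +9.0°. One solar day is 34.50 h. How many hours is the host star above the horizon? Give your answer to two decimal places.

cos H₀ = −tan φ · tan δ = −tan(+44.2°) × tan(+9.000°) = -0.1540, so H₀ = 1.7254 rad = 98.86°.
Daylight = 2H₀/(2π) × 34.50 h = (1.7254/π) × 34.50 = 18.95 h.

18.95 h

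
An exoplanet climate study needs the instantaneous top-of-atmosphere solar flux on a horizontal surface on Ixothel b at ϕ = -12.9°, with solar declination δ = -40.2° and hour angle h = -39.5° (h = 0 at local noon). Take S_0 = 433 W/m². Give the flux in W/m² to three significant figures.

311 W/m²

cos θ_z = sin ϕ sin δ + cos ϕ cos δ cos h = 0.144099 + 0.574489 = 0.718588.
Flux = S_0 · cos θ_z = 433 × 0.718588 = 311.1 W/m².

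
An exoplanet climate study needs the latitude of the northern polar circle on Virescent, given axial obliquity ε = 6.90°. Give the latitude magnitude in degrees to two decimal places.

83.10°

The polar circle is the lowest latitude that experiences at least one full rotation of continuous daylight at the northern-summer solstice; it lies at |ϕ| = 90° − ε = 90° − 6.90° = 83.10°.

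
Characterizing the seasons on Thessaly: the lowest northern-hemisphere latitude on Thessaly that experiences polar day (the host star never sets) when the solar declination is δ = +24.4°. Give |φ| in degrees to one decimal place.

|φ| = 65.6°

Polar day requires cos H₀ = −tan φ tan δ ≤ −1, i.e. tan φ tan δ ≥ 1.
The boundary is |tan φ| · |tan δ| = 1, so |φ| = 90° − |δ| = 90° − 24.4° = 65.6° in the northern hemisphere.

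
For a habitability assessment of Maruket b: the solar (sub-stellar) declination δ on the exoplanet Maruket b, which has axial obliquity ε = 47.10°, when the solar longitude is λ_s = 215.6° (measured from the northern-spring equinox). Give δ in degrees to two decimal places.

sin δ = sin ε · sin λ_s = sin 47.10° × sin 215.6° = -0.426430.
δ = arcsin(-0.426430) = -25.24°.

δ = -25.24°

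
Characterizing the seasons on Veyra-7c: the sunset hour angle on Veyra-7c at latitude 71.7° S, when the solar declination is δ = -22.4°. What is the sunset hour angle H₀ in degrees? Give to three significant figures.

H₀ = 180°

Sunrise equation: cos H₀ = −tan φ · tan δ = -1.2463 ≤ −1, so the host star never sets (polar day) and H₀ = π.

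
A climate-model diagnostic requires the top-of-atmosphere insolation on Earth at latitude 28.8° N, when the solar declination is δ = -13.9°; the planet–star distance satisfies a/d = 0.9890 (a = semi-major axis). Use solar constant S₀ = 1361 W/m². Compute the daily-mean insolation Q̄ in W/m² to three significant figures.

Q̄ ≈ 287 W/m²

cos H₀ = −tan(+28.8°) tan(-13.900°) = 0.1361, H₀ = 1.4343 rad.
Bracket: H₀ sin φ sin δ + cos φ cos δ sin H₀ = 1.4343×0.48175×-0.24023 + 0.87631×0.97072×0.99070 = -0.165993 + 0.842741 = 0.676748.
Inverse-square distance factor (a/d)² = 0.9890² = 0.978121.
Q̄ = (S₀/π) × 0.978121 × [bracket] = (1361/π) × 0.978121 × 0.676748 = 286.8 W/m².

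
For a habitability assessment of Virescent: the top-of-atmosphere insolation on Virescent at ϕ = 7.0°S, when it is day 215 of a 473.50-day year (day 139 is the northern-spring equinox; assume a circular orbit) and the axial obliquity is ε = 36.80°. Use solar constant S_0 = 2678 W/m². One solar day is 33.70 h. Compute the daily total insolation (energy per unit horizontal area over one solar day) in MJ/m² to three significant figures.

Solar longitude: L_s = 360° × (215 − 139)/473.50 = 57.782°.
sin δ = sin 36.80° × sin 57.782° = 0.50679, so δ = +30.450°.
cos h₀ = −tan(-7.0°) tan(+30.450°) = 0.0722, h₀ = 1.4986 rad.
Bracket: h₀ sin ϕ sin δ + cos ϕ cos δ sin h₀ = 1.4986×-0.12187×0.50679 + 0.99255×0.86207×0.99739 = -0.092557 + 0.853414 = 0.760857.
Q̄ = (S_0/π) × [bracket] = (2678/π) × 0.760857 = 648.58 W/m².
Daily total = Q̄ × 33.70 h × 3600 s/h = 648.58 × 33.70 × 3600 / 10⁶ = 78.69 MJ/m².

78.7 MJ/m²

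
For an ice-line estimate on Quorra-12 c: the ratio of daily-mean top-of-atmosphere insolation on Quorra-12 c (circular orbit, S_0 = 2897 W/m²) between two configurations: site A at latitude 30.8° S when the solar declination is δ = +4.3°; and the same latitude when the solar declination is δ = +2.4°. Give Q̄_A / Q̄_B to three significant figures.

— Configuration A (ϕ=-30.8°):
cos h₀ = −tan(-30.8°) tan(+4.300°) = 0.0448, h₀ = 1.5260 rad.
Bracket: h₀ sin ϕ sin δ + cos ϕ cos δ sin h₀ = 1.5260×-0.51204×0.07498 + 0.85896×0.99719×0.99899 = -0.058587 + 0.855681 = 0.797094.
Q̄ = (S_0/π) × [bracket] = (2897/π) × 0.797094 = 735.04 W/m².
— Configuration B (ϕ=-30.8°):
cos h₀ = −tan(-30.8°) tan(+2.400°) = 0.0250, h₀ = 1.5458 rad.
Bracket: h₀ sin ϕ sin δ + cos ϕ cos δ sin h₀ = 1.5458×-0.51204×0.04188 + 0.85896×0.99912×0.99969 = -0.033148 + 0.857938 = 0.824790.
Q̄ = (S_0/π) × [bracket] = (2897/π) × 0.824790 = 760.57 W/m².
Ratio Q̄_A / Q̄_B = 735.04 / 760.57 = 0.9664.

Q̄_A / Q̄_B ≈ 0.966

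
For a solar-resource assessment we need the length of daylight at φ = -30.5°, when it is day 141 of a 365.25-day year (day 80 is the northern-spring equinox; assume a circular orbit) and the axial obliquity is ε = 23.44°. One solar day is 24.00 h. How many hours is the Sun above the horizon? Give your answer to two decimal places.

10.33 h

Solar longitude: λ_s = 360° × (141 − 80)/365.25 = 60.123°.
sin δ = sin 23.44° × sin 60.123° = 0.34492, so δ = +20.177°.
cos H₀ = −tan φ · tan δ = −tan(-30.5°) × tan(+20.177°) = 0.2165, so H₀ = 1.3526 rad = 77.50°.
Daylight = 2H₀/(2π) × 24.00 h = (1.3526/π) × 24.00 = 10.33 h.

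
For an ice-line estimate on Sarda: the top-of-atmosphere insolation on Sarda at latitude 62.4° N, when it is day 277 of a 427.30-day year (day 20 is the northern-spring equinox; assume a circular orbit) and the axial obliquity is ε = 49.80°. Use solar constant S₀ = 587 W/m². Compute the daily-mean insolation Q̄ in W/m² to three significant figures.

Solar longitude: λ_s = 360° × (277 − 20)/427.30 = 216.522°.
sin δ = sin 49.80° × sin 216.522° = -0.45456, so δ = -27.037°.
cos H₀ = −tan(+62.4°) tan(-27.037°) = 0.9762, H₀ = 0.2187 rad.
Bracket: H₀ sin φ sin δ + cos φ cos δ sin H₀ = 0.2187×0.88620×-0.45456 + 0.46330×0.89071×0.21696 = -0.088099 + 0.089532 = 0.001433.
Q̄ = (S₀/π) × [bracket] = (587/π) × 0.001433 = 0.2678 W/m².

Q̄ ≈ 0.268 W/m²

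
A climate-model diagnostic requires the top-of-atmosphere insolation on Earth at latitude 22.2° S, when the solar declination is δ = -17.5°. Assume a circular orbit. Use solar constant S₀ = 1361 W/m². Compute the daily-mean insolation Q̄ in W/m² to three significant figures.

Q̄ ≈ 463 W/m²

cos H₀ = −tan(-22.2°) tan(-17.500°) = -0.1287, H₀ = 1.6998 rad.
Bracket: H₀ sin φ sin δ + cos φ cos δ sin H₀ = 1.6998×-0.37784×-0.30071 + 0.92587×0.95372×0.99169 = 0.193132 + 0.875683 = 1.068815.
Q̄ = (S₀/π) × [bracket] = (1361/π) × 1.068815 = 463.0 W/m².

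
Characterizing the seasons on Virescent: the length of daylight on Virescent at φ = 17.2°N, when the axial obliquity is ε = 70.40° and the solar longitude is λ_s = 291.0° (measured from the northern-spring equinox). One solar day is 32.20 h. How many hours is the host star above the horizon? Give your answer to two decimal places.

Solar declination: sin δ = sin ε · sin λ_s = sin 70.40° × sin 291.0° = -0.87949, so δ = -61.580°.
cos H₀ = −tan φ · tan δ = −tan(+17.2°) × tan(-61.580°) = 0.5720, so H₀ = 0.9618 rad = 55.11°.
Daylight = 2H₀/(2π) × 32.20 h = (0.9618/π) × 32.20 = 9.86 h.

9.86 h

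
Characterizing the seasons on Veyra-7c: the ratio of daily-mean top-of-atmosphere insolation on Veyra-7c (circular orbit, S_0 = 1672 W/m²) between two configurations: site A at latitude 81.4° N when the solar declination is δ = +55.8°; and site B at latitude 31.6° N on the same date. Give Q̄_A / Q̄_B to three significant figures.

Q̄_A / Q̄_B ≈ 1.87

— Configuration A (ϕ=+81.4°):
cos h₀ = −tan(+81.4°) tan(+55.800°) = -9.7295 ≤ −1 ⇒ polar day, h₀ = π.
Bracket: h₀ sin ϕ sin δ + cos ϕ cos δ sin h₀ = 3.1416×0.98876×0.82708 + 0.14954×0.56208×0.00000 = 2.569149 + 0.000000 = 2.569149.
Q̄ = (S_0/π) × [bracket] = (1672/π) × 2.569149 = 1367.3 W/m².
— Configuration B (ϕ=+31.6°):
cos h₀ = −tan(+31.6°) tan(+55.800°) = -0.9052, h₀ = 2.7028 rad.
Bracket: h₀ sin ϕ sin δ + cos ϕ cos δ sin h₀ = 2.7028×0.52399×0.82708 + 0.85173×0.56208×0.42489 = 1.171344 + 0.203412 = 1.374756.
Q̄ = (S_0/π) × [bracket] = (1672/π) × 1.374756 = 731.66 W/m².
Ratio Q̄_A / Q̄_B = 1367.3 / 731.66 = 1.869.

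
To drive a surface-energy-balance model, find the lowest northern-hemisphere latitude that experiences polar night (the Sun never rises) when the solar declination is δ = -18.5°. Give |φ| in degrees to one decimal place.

Polar night requires cos H₀ = −tan φ tan δ ≥ 1, i.e. tan φ tan δ ≤ −1.
The boundary is |tan φ| · |tan δ| = 1, so |φ| = 90° − |δ| = 90° − 18.5° = 71.5° in the northern hemisphere.

|φ| = 71.5°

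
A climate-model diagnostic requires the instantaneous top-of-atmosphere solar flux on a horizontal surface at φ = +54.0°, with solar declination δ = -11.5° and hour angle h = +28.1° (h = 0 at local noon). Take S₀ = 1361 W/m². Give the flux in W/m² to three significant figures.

472 W/m²

cos θ_z = sin φ sin δ + cos φ cos δ cos h = -0.161292 + 0.508092 = 0.346800.
Flux = S₀ · cos θ_z = 1361 × 0.346800 = 472.0 W/m².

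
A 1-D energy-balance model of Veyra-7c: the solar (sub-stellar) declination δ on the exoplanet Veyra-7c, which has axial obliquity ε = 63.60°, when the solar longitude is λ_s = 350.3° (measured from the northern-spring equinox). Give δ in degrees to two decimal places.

δ = -8.68°

sin δ = sin ε · sin λ_s = sin 63.60° × sin 350.3° = -0.150918.
δ = arcsin(-0.150918) = -8.68°.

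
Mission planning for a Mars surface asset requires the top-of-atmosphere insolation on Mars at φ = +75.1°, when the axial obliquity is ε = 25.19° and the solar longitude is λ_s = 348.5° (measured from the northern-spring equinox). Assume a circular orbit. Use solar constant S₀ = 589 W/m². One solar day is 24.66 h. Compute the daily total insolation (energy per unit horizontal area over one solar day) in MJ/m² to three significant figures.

2.34 MJ/m²

Solar declination: sin δ = sin ε · sin λ_s = sin 25.19° × sin 348.5° = -0.08486, so δ = -4.868°.
cos H₀ = −tan(+75.1°) tan(-4.868°) = 0.3201, H₀ = 1.2450 rad.
Bracket: H₀ sin φ sin δ + cos φ cos δ sin H₀ = 1.2450×0.96638×-0.08486 + 0.25713×0.99639×0.94740 = -0.102099 + 0.242726 = 0.140627.
Q̄ = (S₀/π) × [bracket] = (589/π) × 0.140627 = 26.365 W/m².
Daily total = Q̄ × 24.66 h × 3600 s/h = 26.365 × 24.66 × 3600 / 10⁶ = 2.341 MJ/m².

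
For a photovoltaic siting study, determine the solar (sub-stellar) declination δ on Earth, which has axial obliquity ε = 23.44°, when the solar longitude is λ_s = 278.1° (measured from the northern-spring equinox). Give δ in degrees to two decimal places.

δ = -23.19°

sin δ = sin ε · sin λ_s = sin 23.44° × sin 278.1° = -0.393820.
δ = arcsin(-0.393820) = -23.19°.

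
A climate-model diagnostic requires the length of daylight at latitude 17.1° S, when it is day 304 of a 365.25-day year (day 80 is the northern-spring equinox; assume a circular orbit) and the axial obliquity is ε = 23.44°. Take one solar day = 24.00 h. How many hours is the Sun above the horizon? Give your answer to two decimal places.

Solar longitude: λ_s = 360° × (304 − 80)/365.25 = 220.780°.
sin δ = sin 23.44° × sin 220.780° = -0.25982, so δ = -15.059°.
cos H₀ = −tan φ · tan δ = −tan(-17.1°) × tan(-15.059°) = -0.0828, so H₀ = 1.6537 rad = 94.75°.
Daylight = 2H₀/(2π) × 24.00 h = (1.6537/π) × 24.00 = 12.63 h.

12.63 h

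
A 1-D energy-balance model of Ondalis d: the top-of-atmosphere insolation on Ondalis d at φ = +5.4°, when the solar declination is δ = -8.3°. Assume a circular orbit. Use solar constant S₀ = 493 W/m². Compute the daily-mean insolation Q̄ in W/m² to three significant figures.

Q̄ ≈ 151 W/m²

cos H₀ = −tan(+5.4°) tan(-8.300°) = 0.0138, H₀ = 1.5570 rad.
Bracket: H₀ sin φ sin δ + cos φ cos δ sin H₀ = 1.5570×0.09411×-0.14436 + 0.99556×0.98953×0.99990 = -0.021153 + 0.985038 = 0.963885.
Q̄ = (S₀/π) × [bracket] = (493/π) × 0.963885 = 151.3 W/m².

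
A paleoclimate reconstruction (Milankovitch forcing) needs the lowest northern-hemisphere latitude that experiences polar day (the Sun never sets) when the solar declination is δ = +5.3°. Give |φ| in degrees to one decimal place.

Polar day requires cos H₀ = −tan φ tan δ ≤ −1, i.e. tan φ tan δ ≥ 1.
The boundary is |tan φ| · |tan δ| = 1, so |φ| = 90° − |δ| = 90° − 5.3° = 84.7° in the northern hemisphere.

|φ| = 84.7°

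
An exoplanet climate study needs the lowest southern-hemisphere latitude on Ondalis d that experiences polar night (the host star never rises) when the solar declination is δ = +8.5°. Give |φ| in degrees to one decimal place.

|φ| = 81.5°

Polar night requires cos H₀ = −tan φ tan δ ≥ 1, i.e. tan φ tan δ ≤ −1.
The boundary is |tan φ| · |tan δ| = 1, so |φ| = 90° − |δ| = 90° − 8.5° = 81.5° in the southern hemisphere.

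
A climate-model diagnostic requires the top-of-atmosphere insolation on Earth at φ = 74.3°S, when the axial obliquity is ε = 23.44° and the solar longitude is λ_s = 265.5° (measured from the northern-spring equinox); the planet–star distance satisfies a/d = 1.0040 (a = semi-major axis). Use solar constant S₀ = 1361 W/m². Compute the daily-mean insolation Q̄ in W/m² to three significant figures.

Solar declination: sin δ = sin ε · sin λ_s = sin 23.44° × sin 265.5° = -0.39656, so δ = -23.363°.
cos H₀ = −tan(-74.3°) tan(-23.363°) = -1.5368 ≤ −1 ⇒ polar day, H₀ = π.
Bracket: H₀ sin φ sin δ + cos φ cos δ sin H₀ = 3.1416×-0.96269×-0.39656 + 0.27060×0.91801×0.00000 = 1.199351 + 0.000000 = 1.199351.
Inverse-square distance factor (a/d)² = 1.0040² = 1.008016.
Q̄ = (S₀/π) × 1.008016 × [bracket] = (1361/π) × 1.008016 × 1.199351 = 523.7 W/m².

Q̄ ≈ 524 W/m²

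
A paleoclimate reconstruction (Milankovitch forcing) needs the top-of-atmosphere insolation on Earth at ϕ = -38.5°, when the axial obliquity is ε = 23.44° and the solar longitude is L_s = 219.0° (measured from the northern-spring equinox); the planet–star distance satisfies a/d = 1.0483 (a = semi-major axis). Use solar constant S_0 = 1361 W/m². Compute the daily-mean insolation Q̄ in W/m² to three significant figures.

Solar declination: sin δ = sin ε · sin L_s = sin 23.44° × sin 219.0° = -0.25034, so δ = -14.497°.
cos h₀ = −tan(-38.5°) tan(-14.497°) = -0.2057, h₀ = 1.7780 rad.
Bracket: h₀ sin ϕ sin δ + cos ϕ cos δ sin h₀ = 1.7780×-0.62251×-0.25034 + 0.78261×0.96816×0.97862 = 0.277082 + 0.741492 = 1.018574.
Inverse-square distance factor (a/d)² = 1.0483² = 1.098933.
Q̄ = (S_0/π) × 1.098933 × [bracket] = (1361/π) × 1.098933 × 1.018574 = 484.9 W/m².

Q̄ ≈ 485 W/m²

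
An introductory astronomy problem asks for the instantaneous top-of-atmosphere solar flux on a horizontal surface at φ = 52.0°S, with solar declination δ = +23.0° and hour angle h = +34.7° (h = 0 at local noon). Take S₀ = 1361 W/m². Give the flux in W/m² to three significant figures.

cos θ_z = sin φ sin δ + cos φ cos δ cos h = -0.307900 + 0.465925 = 0.158025.
Flux = S₀ · cos θ_z = 1361 × 0.158025 = 215.1 W/m².

215 W/m²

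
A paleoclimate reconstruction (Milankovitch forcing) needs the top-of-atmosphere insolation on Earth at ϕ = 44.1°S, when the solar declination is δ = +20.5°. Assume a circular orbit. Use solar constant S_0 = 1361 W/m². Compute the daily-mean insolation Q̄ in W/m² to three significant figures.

cos h₀ = −tan(-44.1°) tan(+20.500°) = 0.3623, h₀ = 1.2000 rad.
Bracket: h₀ sin ϕ sin δ + cos ϕ cos δ sin h₀ = 1.2000×-0.69591×0.35021 + 0.71813×0.93667×0.93205 = -0.292458 + 0.626944 = 0.334486.
Q̄ = (S_0/π) × [bracket] = (1361/π) × 0.334486 = 144.9 W/m².

Q̄ ≈ 145 W/m²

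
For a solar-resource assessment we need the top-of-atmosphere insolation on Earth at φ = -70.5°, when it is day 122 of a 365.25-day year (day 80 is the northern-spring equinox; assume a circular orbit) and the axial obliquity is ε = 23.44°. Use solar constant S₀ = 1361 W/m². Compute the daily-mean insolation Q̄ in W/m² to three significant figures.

Solar longitude: λ_s = 360° × (122 − 80)/365.25 = 41.396°.
sin δ = sin 23.44° × sin 41.396° = 0.26304, so δ = +15.251°.
cos H₀ = −tan(-70.5°) tan(+15.251°) = 0.7699, H₀ = 0.6921 rad.
Bracket: H₀ sin φ sin δ + cos φ cos δ sin H₀ = 0.6921×-0.94264×0.26304 + 0.33381×0.96478×0.63814 = -0.171608 + 0.205515 = 0.033907.
Q̄ = (S₀/π) × [bracket] = (1361/π) × 0.033907 = 14.69 W/m².

Q̄ ≈ 14.7 W/m²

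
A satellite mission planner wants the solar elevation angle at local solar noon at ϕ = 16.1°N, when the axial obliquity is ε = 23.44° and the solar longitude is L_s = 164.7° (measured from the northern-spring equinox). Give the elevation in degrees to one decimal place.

Solar declination: sin δ = sin ε · sin L_s = sin 23.44° × sin 164.7° = 0.10497, so δ = +6.025°.
At local noon the hour angle is zero, so the zenith angle equals |ϕ − δ| = |+16.1° − (+6.025°)| = 10.075°.
Elevation = 90° − 10.075° = 79.9°.

79.9°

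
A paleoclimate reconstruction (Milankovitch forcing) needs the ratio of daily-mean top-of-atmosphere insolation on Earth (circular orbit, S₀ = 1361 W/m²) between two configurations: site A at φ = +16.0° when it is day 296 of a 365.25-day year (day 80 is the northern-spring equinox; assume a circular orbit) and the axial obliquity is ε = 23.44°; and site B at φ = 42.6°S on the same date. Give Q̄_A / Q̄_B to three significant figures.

— Configuration A (φ=+16.0°):
Solar longitude: λ_s = 360° × (296 − 80)/365.25 = 212.895°.
sin δ = sin 23.44° × sin 212.895° = -0.21604, so δ = -12.477°.
cos H₀ = −tan(+16.0°) tan(-12.477°) = 0.0634, H₀ = 1.5073 rad.
Bracket: H₀ sin φ sin δ + cos φ cos δ sin H₀ = 1.5073×0.27564×-0.21604 + 0.96126×0.97638×0.99799 = -0.089759 + 0.936669 = 0.846910.
Q̄ = (S₀/π) × [bracket] = (1361/π) × 0.846910 = 366.90 W/m².
— Configuration B (φ=-42.6°):
cos H₀ = −tan(-42.6°) tan(-12.477°) = -0.2035, H₀ = 1.7757 rad.
Bracket: H₀ sin φ sin δ + cos φ cos δ sin H₀ = 1.7757×-0.67688×-0.21604 + 0.73610×0.97638×0.97908 = 0.259666 + 0.703678 = 0.963344.
Q̄ = (S₀/π) × [bracket] = (1361/π) × 0.963344 = 417.34 W/m².
Ratio Q̄_A / Q̄_B = 366.90 / 417.34 = 0.8791.

Q̄_A / Q̄_B ≈ 0.879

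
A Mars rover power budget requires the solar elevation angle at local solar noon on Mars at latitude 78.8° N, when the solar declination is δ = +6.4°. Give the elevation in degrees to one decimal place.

17.6°

At local noon the hour angle is zero, so the zenith angle equals |φ − δ| = |+78.8° − (+6.400°)| = 72.400°.
Elevation = 90° − 72.400° = 17.6°.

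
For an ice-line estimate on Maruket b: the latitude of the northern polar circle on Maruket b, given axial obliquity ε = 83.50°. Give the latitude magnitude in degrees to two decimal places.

The polar circle is the lowest latitude that experiences at least one full rotation of continuous daylight at the northern-summer solstice; it lies at |φ| = 90° − ε = 90° − 83.50° = 6.50°.

6.50°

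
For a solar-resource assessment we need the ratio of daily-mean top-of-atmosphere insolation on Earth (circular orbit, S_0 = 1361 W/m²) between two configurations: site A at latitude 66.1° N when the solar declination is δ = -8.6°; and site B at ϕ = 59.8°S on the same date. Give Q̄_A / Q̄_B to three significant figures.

— Configuration A (ϕ=+66.1°):
cos h₀ = −tan(+66.1°) tan(-8.600°) = 0.3413, h₀ = 1.2225 rad.
Bracket: h₀ sin ϕ sin δ + cos ϕ cos δ sin h₀ = 1.2225×0.91425×-0.14954 + 0.40514×0.98876×0.93996 = -0.167136 + 0.376535 = 0.209399.
Q̄ = (S_0/π) × [bracket] = (1361/π) × 0.209399 = 90.716 W/m².
— Configuration B (ϕ=-59.8°):
cos h₀ = −tan(-59.8°) tan(-8.600°) = -0.2598, h₀ = 1.8337 rad.
Bracket: h₀ sin ϕ sin δ + cos ϕ cos δ sin h₀ = 1.8337×-0.86427×-0.14954 + 0.50302×0.98876×0.96565 = 0.236993 + 0.480282 = 0.717275.
Q̄ = (S_0/π) × [bracket] = (1361/π) × 0.717275 = 310.74 W/m².
Ratio Q̄_A / Q̄_B = 90.716 / 310.74 = 0.2919.

Q̄_A / Q̄_B ≈ 0.292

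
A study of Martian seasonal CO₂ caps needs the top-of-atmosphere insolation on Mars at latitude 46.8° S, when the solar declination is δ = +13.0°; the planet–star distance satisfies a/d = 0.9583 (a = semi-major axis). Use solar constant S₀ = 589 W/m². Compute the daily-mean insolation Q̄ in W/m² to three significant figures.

Q̄ ≈ 74.0 W/m²

cos H₀ = −tan(-46.8°) tan(+13.000°) = 0.2458, H₀ = 1.3224 rad.
Bracket: H₀ sin φ sin δ + cos φ cos δ sin H₀ = 1.3224×-0.72897×0.22495 + 0.68455×0.97437×0.96931 = -0.216850 + 0.646535 = 0.429685.
Inverse-square distance factor (a/d)² = 0.9583² = 0.918339.
Q̄ = (S₀/π) × 0.918339 × [bracket] = (589/π) × 0.918339 × 0.429685 = 73.98 W/m².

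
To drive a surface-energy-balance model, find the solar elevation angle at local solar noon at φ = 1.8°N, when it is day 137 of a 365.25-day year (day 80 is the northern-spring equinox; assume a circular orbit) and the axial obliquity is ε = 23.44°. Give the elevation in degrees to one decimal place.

72.5°

Solar longitude: λ_s = 360° × (137 − 80)/365.25 = 56.181°.
sin δ = sin 23.44° × sin 56.181° = 0.33048, so δ = +19.298°.
At local noon the hour angle is zero, so the zenith angle equals |φ − δ| = |+1.8° − (+19.298°)| = 17.498°.
Elevation = 90° − 17.498° = 72.5°.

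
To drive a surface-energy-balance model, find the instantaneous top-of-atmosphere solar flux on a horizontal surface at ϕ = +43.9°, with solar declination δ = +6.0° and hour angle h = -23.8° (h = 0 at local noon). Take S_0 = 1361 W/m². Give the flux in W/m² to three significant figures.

cos θ_z = sin ϕ sin δ + cos ϕ cos δ cos h = 0.072480 + 0.655664 = 0.728144.
Flux = S_0 · cos θ_z = 1361 × 0.728144 = 991.0 W/m².

991 W/m²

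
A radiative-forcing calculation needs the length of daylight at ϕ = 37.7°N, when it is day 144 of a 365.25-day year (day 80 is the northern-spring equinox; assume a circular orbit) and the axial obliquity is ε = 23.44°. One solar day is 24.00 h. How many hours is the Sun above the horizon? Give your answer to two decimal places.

14.27 h

Solar longitude: L_s = 360° × (144 − 80)/365.25 = 63.080°.
sin δ = sin 23.44° × sin 63.080° = 0.35468, so δ = +20.774°.
cos h₀ = −tan ϕ · tan δ = −tan(+37.7°) × tan(+20.774°) = -0.2932, so h₀ = 1.8684 rad = 107.05°.
Daylight = 2h₀/(2π) × 24.00 h = (1.8684/π) × 24.00 = 14.27 h.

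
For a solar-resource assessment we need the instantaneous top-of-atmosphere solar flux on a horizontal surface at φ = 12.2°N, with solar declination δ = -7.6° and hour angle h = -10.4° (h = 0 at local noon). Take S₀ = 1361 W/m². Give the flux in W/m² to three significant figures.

1.26e+03 W/m²

cos θ_z = sin φ sin δ + cos φ cos δ cos h = -0.027949 + 0.952913 = 0.924964.
Flux = S₀ · cos θ_z = 1361 × 0.924964 = 1259 W/m².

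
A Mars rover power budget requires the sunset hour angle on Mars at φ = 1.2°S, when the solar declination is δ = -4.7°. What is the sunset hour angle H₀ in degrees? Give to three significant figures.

H₀ = 90.1°

cos H₀ = −tan φ · tan δ = −tan(-1.2°) × tan(-4.700°) = -0.0017, so H₀ = 1.5725 rad = 90.10°.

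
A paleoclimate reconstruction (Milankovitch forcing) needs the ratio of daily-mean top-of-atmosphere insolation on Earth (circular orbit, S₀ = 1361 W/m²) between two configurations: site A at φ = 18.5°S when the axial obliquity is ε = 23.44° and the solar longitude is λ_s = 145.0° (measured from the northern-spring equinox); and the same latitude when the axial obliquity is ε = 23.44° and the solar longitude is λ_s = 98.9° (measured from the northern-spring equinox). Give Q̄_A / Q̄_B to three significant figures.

Q̄_A / Q̄_B ≈ 1.19

— Configuration A (φ=-18.5°):
Solar declination: sin δ = sin ε · sin λ_s = sin 23.44° × sin 145.0° = 0.22816, so δ = +13.189°.
cos H₀ = −tan(-18.5°) tan(+13.189°) = 0.0784, H₀ = 1.4923 rad.
Bracket: H₀ sin φ sin δ + cos φ cos δ sin H₀ = 1.4923×-0.31730×0.22816 + 0.94832×0.97362×0.99692 = -0.108035 + 0.920460 = 0.812425.
Q̄ = (S₀/π) × [bracket] = (1361/π) × 0.812425 = 351.96 W/m².
— Configuration B (φ=-18.5°):
Solar declination: sin δ = sin ε · sin λ_s = sin 23.44° × sin 98.9° = 0.39300, so δ = +23.141°.
cos H₀ = −tan(-18.5°) tan(+23.141°) = 0.1430, H₀ = 1.4273 rad.
Bracket: H₀ sin φ sin δ + cos φ cos δ sin H₀ = 1.4273×-0.31730×0.39300 + 0.94832×0.91954×0.98972 = -0.177983 + 0.863054 = 0.685071.
Q̄ = (S₀/π) × [bracket] = (1361/π) × 0.685071 = 296.79 W/m².
Ratio Q̄_A / Q̄_B = 351.96 / 296.79 = 1.186.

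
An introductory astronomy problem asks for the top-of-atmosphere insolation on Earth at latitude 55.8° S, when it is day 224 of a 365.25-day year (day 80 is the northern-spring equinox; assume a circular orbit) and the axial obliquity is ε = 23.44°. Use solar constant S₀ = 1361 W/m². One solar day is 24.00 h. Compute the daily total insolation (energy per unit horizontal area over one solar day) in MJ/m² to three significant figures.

9.90 MJ/m²

Solar longitude: λ_s = 360° × (224 − 80)/365.25 = 141.930°.
sin δ = sin 23.44° × sin 141.930° = 0.24528, so δ = +14.199°.
cos H₀ = −tan(-55.8°) tan(+14.199°) = 0.3723, H₀ = 1.1893 rad.
Bracket: H₀ sin φ sin δ + cos φ cos δ sin H₀ = 1.1893×-0.82708×0.24528 + 0.56208×0.96945×0.92811 = -0.241269 + 0.505735 = 0.264466.
Q̄ = (S₀/π) × [bracket] = (1361/π) × 0.264466 = 114.57 W/m².
Daily total = Q̄ × 24.00 h × 3600 s/h = 114.57 × 24.00 × 3600 / 10⁶ = 9.899 MJ/m².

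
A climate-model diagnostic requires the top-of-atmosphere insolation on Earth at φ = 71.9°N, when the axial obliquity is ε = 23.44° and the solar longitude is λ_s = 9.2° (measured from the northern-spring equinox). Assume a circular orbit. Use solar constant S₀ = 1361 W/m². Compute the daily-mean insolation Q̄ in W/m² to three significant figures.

Solar declination: sin δ = sin ε · sin λ_s = sin 23.44° × sin 9.2° = 0.06360, so δ = +3.646°.
cos H₀ = −tan(+71.9°) tan(+3.646°) = -0.1950, H₀ = 1.7670 rad.
Bracket: H₀ sin φ sin δ + cos φ cos δ sin H₀ = 1.7670×0.95052×0.06360 + 0.31068×0.99798×0.98081 = 0.106821 + 0.304103 = 0.410924.
Q̄ = (S₀/π) × [bracket] = (1361/π) × 0.410924 = 178.0 W/m².

Q̄ ≈ 178 W/m²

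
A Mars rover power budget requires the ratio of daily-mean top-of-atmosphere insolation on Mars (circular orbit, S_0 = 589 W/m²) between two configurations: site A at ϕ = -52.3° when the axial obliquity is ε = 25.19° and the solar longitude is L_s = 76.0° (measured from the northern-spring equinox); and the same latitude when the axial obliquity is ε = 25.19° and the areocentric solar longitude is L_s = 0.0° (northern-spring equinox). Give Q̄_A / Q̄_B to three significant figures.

Q̄_A / Q̄_B ≈ 0.233

— Configuration A (ϕ=-52.3°):
Solar declination: sin δ = sin ε · sin L_s = sin 25.19° × sin 76.0° = 0.41298, so δ = +24.392°.
cos h₀ = −tan(-52.3°) tan(+24.392°) = 0.5867, h₀ = 0.9438 rad.
Bracket: h₀ sin ϕ sin δ + cos ϕ cos δ sin h₀ = 0.9438×-0.79122×0.41298 + 0.61153×0.91074×0.80980 = -0.308394 + 0.451014 = 0.142620.
Q̄ = (S_0/π) × [bracket] = (589/π) × 0.142620 = 26.739 W/m².
— Configuration B (ϕ=-52.3°):
sin δ = sin 25.19° × sin 0.0° = 0.00000, so δ = +0.000°.
cos h₀ = −tan(-52.3°) tan(+0.000°) = 0.0000, h₀ = 1.5708 rad.
Bracket: h₀ sin ϕ sin δ + cos ϕ cos δ sin h₀ = 1.5708×-0.79122×0.00000 + 0.61153×1.00000×1.00000 = -0.000000 + 0.611530 = 0.611530.
Q̄ = (S_0/π) × [bracket] = (589/π) × 0.611530 = 114.65 W/m².
Ratio Q̄_A / Q̄_B = 26.739 / 114.65 = 0.2332.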